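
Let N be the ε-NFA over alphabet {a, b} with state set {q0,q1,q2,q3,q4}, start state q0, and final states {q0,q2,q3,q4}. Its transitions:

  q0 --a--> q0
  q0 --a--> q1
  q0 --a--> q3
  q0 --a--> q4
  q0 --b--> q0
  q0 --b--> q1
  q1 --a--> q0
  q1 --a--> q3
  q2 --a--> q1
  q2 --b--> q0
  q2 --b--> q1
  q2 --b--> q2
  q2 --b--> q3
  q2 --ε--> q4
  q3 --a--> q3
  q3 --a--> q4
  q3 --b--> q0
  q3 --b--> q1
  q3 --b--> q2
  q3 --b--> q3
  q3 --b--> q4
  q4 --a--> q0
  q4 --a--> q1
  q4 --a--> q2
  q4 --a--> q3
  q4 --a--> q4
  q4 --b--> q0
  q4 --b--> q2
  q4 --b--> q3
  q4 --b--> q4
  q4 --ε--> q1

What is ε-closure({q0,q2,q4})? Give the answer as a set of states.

{q0,q1,q2,q4}

Begin with {q0,q2,q4}.
q4 →ε {q1}; add q1.
ε-closure = {q0,q1,q2,q4}.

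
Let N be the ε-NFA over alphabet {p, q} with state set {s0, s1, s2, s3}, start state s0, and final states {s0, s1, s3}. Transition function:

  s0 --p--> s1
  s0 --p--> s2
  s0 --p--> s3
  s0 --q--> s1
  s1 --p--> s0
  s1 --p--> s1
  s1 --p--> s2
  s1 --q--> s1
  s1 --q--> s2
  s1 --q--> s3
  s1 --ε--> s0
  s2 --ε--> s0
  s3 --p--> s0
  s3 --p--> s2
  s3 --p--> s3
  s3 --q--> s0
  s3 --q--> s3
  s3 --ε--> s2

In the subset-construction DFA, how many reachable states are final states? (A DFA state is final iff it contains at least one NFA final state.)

3

Start state of the DFA: {s0} (ε-closure of the NFA start).
{s0} --p--> {s0, s1, s2, s3}  [new]
{s0} --q--> {s0, s1}  [new]
{s0, s1, s2, s3} --p--> {s0, s1, s2, s3}  [seen]
{s0, s1, s2, s3} --q--> {s0, s1, s2, s3}  [seen]
{s0, s1} --p--> {s0, s1, s2, s3}  [seen]
{s0, s1} --q--> {s0, s1, s2, s3}  [seen]
Reachable DFA states: {s0}, {s0, s1, s2, s3}, {s0, s1}.
Accepting DFA states (contain an NFA accepting state): {s0}, {s0, s1, s2, s3}, {s0, s1}.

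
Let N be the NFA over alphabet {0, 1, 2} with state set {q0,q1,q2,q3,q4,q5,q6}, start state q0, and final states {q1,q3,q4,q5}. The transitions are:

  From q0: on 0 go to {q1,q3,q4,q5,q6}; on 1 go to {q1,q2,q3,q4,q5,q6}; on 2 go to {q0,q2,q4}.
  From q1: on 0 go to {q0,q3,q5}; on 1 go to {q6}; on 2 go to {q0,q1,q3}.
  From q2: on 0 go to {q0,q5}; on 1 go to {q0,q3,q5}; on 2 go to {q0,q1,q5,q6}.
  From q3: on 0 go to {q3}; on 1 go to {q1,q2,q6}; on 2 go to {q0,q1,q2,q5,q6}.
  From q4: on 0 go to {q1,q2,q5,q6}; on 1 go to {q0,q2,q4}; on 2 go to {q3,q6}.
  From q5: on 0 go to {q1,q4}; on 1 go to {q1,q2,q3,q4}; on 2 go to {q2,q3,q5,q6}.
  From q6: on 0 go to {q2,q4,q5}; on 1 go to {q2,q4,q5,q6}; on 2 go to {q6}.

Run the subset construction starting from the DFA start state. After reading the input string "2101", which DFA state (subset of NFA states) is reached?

Start: {q0}.
δ(q0,2) = {q0,q2,q4}.
Union: {q0,q2,q4}.
After 2: {q0,q2,q4}.
δ(q0,1) = {q1,q2,q3,q4,q5,q6}; δ(q2,1) = {q0,q3,q5}; δ(q4,1) = {q0,q2,q4}.
Union: {q0,q1,q2,q3,q4,q5,q6}.
After 1: {q0,q1,q2,q3,q4,q5,q6}.
δ(q0,0) = {q1,q3,q4,q5,q6}; δ(q1,0) = {q0,q3,q5}; δ(q2,0) = {q0,q5}; δ(q3,0) = {q3}; δ(q4,0) = {q1,q2,q5,q6}; δ(q5,0) = {q1,q4}; δ(q6,0) = {q2,q4,q5}.
Union: {q0,q1,q2,q3,q4,q5,q6}.
After 0: {q0,q1,q2,q3,q4,q5,q6}.
δ(q0,1) = {q1,q2,q3,q4,q5,q6}; δ(q1,1) = {q6}; δ(q2,1) = {q0,q3,q5}; δ(q3,1) = {q1,q2,q6}; δ(q4,1) = {q0,q2,q4}; δ(q5,1) = {q1,q2,q3,q4}; δ(q6,1) = {q2,q4,q5,q6}.
Union: {q0,q1,q2,q3,q4,q5,q6}.
After 1: {q0,q1,q2,q3,q4,q5,q6}.

{q0,q1,q2,q3,q4,q5,q6}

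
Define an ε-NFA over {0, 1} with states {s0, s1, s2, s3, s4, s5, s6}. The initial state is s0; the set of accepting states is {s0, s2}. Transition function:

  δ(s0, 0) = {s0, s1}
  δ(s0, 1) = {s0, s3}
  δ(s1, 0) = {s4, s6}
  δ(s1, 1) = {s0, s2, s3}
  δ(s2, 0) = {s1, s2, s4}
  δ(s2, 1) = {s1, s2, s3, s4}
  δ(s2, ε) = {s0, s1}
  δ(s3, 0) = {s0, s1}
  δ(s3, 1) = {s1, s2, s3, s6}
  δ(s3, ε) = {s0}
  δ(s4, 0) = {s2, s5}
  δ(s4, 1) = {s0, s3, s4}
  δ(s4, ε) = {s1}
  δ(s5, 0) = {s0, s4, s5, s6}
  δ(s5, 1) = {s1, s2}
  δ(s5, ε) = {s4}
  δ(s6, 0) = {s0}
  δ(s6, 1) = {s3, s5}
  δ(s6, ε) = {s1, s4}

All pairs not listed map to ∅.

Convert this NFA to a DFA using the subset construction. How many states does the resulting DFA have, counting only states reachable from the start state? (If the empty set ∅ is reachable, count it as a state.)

10

Start state of the DFA: {s0} (ε-closure of the NFA start).
{s0} --0--> {s0, s1}  [new]
{s0} --1--> {s0, s3}  [new]
{s0, s1} --0--> {s0, s1, s4, s6}  [new]
{s0, s1} --1--> {s0, s1, s2, s3}  [new]
{s0, s3} --0--> {s0, s1}  [seen]
{s0, s3} --1--> {s0, s1, s2, s3, s4, s6}  [new]
{s0, s1, s4, s6} --0--> {s0, s1, s2, s4, s5, s6}  [new]
{s0, s1, s4, s6} --1--> {s0, s1, s2, s3, s4, s5}  [new]
{s0, s1, s2, s3} --0--> {s0, s1, s2, s4, s6}  [new]
{s0, s1, s2, s3} --1--> {s0, s1, s2, s3, s4, s6}  [seen]
{s0, s1, s2, s3, s4, s6} --0--> {s0, s1, s2, s4, s5, s6}  [seen]
{s0, s1, s2, s3, s4, s6} --1--> {s0, s1, s2, s3, s4, s5, s6}  [new]
{s0, s1, s2, s4, s5, s6} --0--> {s0, s1, s2, s4, s5, s6}  [seen]
{s0, s1, s2, s4, s5, s6} --1--> {s0, s1, s2, s3, s4, s5}  [seen]
{s0, s1, s2, s3, s4, s5} --0--> {s0, s1, s2, s4, s5, s6}  [seen]
{s0, s1, s2, s3, s4, s5} --1--> {s0, s1, s2, s3, s4, s6}  [seen]
{s0, s1, s2, s4, s6} --0--> {s0, s1, s2, s4, s5, s6}  [seen]
{s0, s1, s2, s4, s6} --1--> {s0, s1, s2, s3, s4, s5}  [seen]
{s0, s1, s2, s3, s4, s5, s6} --0--> {s0, s1, s2, s4, s5, s6}  [seen]
{s0, s1, s2, s3, s4, s5, s6} --1--> {s0, s1, s2, s3, s4, s5, s6}  [seen]
Reachable DFA states: {s0}, {s0, s1}, {s0, s3}, {s0, s1, s4, s6}, {s0, s1, s2, s3}, {s0, s1, s2, s3, s4, s6}, {s0, s1, s2, s4, s5, s6}, {s0, s1, s2, s3, s4, s5}, {s0, s1, s2, s4, s6}, {s0, s1, s2, s3, s4, s5, s6}.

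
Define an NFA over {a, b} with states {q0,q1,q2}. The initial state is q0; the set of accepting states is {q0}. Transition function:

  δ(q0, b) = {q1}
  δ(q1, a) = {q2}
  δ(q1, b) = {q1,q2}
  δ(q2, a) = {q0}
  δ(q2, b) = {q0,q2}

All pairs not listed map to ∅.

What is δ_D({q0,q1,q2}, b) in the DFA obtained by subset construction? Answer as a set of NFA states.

{q0,q1,q2}

δ(q0,b) = {q1}; δ(q1,b) = {q1,q2}; δ(q2,b) = {q0,q2}.
Union: {q0,q1,q2}.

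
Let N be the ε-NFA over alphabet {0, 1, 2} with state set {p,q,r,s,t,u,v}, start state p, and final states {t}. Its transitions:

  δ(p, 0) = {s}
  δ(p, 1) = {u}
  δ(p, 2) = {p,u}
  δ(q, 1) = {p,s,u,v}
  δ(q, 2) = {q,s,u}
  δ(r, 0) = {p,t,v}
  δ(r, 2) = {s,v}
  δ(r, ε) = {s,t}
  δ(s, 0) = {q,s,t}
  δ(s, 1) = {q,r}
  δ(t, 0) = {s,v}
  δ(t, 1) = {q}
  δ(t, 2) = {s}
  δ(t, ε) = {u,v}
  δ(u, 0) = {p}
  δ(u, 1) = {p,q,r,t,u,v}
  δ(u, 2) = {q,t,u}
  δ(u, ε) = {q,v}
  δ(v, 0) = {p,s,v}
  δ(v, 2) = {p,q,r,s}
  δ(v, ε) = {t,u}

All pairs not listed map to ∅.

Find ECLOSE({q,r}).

Begin with {q,r}.
r →ε {s,t}; add s, t.
t →ε {u,v}; add u, v.
ε-closure = {q,r,s,t,u,v}.

{q,r,s,t,u,v}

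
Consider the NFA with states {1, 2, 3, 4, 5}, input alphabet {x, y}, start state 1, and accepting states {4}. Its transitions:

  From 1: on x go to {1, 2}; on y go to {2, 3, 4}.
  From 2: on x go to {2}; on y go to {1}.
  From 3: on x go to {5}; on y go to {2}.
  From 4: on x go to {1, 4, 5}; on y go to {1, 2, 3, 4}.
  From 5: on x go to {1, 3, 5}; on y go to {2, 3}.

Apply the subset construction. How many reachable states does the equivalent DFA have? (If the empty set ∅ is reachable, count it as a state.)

Start state of the DFA: {1}.
{1} --x--> {1, 2}  [new]
{1} --y--> {2, 3, 4}  [new]
{1, 2} --x--> {1, 2}  [seen]
{1, 2} --y--> {1, 2, 3, 4}  [new]
{2, 3, 4} --x--> {1, 2, 4, 5}  [new]
{2, 3, 4} --y--> {1, 2, 3, 4}  [seen]
{1, 2, 3, 4} --x--> {1, 2, 4, 5}  [seen]
{1, 2, 3, 4} --y--> {1, 2, 3, 4}  [seen]
{1, 2, 4, 5} --x--> {1, 2, 3, 4, 5}  [new]
{1, 2, 4, 5} --y--> {1, 2, 3, 4}  [seen]
{1, 2, 3, 4, 5} --x--> {1, 2, 3, 4, 5}  [seen]
{1, 2, 3, 4, 5} --y--> {1, 2, 3, 4}  [seen]
Reachable DFA states: {1}, {1, 2}, {2, 3, 4}, {1, 2, 3, 4}, {1, 2, 4, 5}, {1, 2, 3, 4, 5}.

6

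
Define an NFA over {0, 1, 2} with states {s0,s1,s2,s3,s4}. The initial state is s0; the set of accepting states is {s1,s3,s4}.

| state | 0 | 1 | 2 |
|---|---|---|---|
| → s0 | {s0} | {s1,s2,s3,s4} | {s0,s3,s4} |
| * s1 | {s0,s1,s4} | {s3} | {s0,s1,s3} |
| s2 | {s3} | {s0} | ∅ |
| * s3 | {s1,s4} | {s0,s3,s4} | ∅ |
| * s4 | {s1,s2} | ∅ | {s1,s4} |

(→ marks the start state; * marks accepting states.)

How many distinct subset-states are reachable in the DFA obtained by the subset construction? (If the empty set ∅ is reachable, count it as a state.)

6

Start state of the DFA: {s0}.
{s0} --0--> {s0}  [seen]
{s0} --1--> {s1,s2,s3,s4}  [new]
{s0} --2--> {s0,s3,s4}  [new]
{s1,s2,s3,s4} --0--> {s0,s1,s2,s3,s4}  [new]
{s1,s2,s3,s4} --1--> {s0,s3,s4}  [seen]
{s1,s2,s3,s4} --2--> {s0,s1,s3,s4}  [new]
{s0,s3,s4} --0--> {s0,s1,s2,s4}  [new]
{s0,s3,s4} --1--> {s0,s1,s2,s3,s4}  [seen]
{s0,s3,s4} --2--> {s0,s1,s3,s4}  [seen]
{s0,s1,s2,s3,s4} --0--> {s0,s1,s2,s3,s4}  [seen]
{s0,s1,s2,s3,s4} --1--> {s0,s1,s2,s3,s4}  [seen]
{s0,s1,s2,s3,s4} --2--> {s0,s1,s3,s4}  [seen]
{s0,s1,s3,s4} --0--> {s0,s1,s2,s4}  [seen]
{s0,s1,s3,s4} --1--> {s0,s1,s2,s3,s4}  [seen]
{s0,s1,s3,s4} --2--> {s0,s1,s3,s4}  [seen]
{s0,s1,s2,s4} --0--> {s0,s1,s2,s3,s4}  [seen]
{s0,s1,s2,s4} --1--> {s0,s1,s2,s3,s4}  [seen]
{s0,s1,s2,s4} --2--> {s0,s1,s3,s4}  [seen]
Reachable DFA states: {s0}, {s1,s2,s3,s4}, {s0,s3,s4}, {s0,s1,s2,s3,s4}, {s0,s1,s3,s4}, {s0,s1,s2,s4}.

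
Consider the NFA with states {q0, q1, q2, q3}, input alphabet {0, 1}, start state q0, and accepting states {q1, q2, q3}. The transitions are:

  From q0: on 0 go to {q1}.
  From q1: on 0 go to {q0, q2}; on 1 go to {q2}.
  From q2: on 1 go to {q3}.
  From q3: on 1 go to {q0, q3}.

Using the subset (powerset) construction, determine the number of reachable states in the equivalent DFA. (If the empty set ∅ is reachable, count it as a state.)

7

Start state of the DFA: {q0}.
{q0} --0--> {q1}  [new]
{q0} --1--> ∅  [new]
{q1} --0--> {q0, q2}  [new]
{q1} --1--> {q2}  [new]
∅ --0--> ∅  [seen]
∅ --1--> ∅  [seen]
{q0, q2} --0--> {q1}  [seen]
{q0, q2} --1--> {q3}  [new]
{q2} --0--> ∅  [seen]
{q2} --1--> {q3}  [seen]
{q3} --0--> ∅  [seen]
{q3} --1--> {q0, q3}  [new]
{q0, q3} --0--> {q1}  [seen]
{q0, q3} --1--> {q0, q3}  [seen]
Reachable DFA states: {q0}, {q1}, ∅, {q0, q2}, {q2}, {q3}, {q0, q3}.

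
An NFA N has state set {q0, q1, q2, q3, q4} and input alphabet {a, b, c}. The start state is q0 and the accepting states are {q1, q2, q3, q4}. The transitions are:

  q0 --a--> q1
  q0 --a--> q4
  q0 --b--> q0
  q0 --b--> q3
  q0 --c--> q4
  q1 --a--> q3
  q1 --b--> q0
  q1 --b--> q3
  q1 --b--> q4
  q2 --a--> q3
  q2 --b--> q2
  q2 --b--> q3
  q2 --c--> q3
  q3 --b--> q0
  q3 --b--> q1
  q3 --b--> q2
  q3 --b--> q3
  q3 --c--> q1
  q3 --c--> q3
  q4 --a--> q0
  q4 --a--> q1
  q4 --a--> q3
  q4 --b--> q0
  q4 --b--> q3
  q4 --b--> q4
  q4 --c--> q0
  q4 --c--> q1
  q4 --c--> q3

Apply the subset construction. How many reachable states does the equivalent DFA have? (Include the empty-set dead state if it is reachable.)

10

Start state of the DFA: {q0}.
{q0} --a--> {q1, q4}  [new]
{q0} --b--> {q0, q3}  [new]
{q0} --c--> {q4}  [new]
{q1, q4} --a--> {q0, q1, q3}  [new]
{q1, q4} --b--> {q0, q3, q4}  [new]
{q1, q4} --c--> {q0, q1, q3}  [seen]
{q0, q3} --a--> {q1, q4}  [seen]
{q0, q3} --b--> {q0, q1, q2, q3}  [new]
{q0, q3} --c--> {q1, q3, q4}  [new]
{q4} --a--> {q0, q1, q3}  [seen]
{q4} --b--> {q0, q3, q4}  [seen]
{q4} --c--> {q0, q1, q3}  [seen]
{q0, q1, q3} --a--> {q1, q3, q4}  [seen]
{q0, q1, q3} --b--> {q0, q1, q2, q3, q4}  [new]
{q0, q1, q3} --c--> {q1, q3, q4}  [seen]
{q0, q3, q4} --a--> {q0, q1, q3, q4}  [new]
{q0, q3, q4} --b--> {q0, q1, q2, q3, q4}  [seen]
{q0, q3, q4} --c--> {q0, q1, q3, q4}  [seen]
{q0, q1, q2, q3} --a--> {q1, q3, q4}  [seen]
{q0, q1, q2, q3} --b--> {q0, q1, q2, q3, q4}  [seen]
{q0, q1, q2, q3} --c--> {q1, q3, q4}  [seen]
{q1, q3, q4} --a--> {q0, q1, q3}  [seen]
{q1, q3, q4} --b--> {q0, q1, q2, q3, q4}  [seen]
{q1, q3, q4} --c--> {q0, q1, q3}  [seen]
{q0, q1, q2, q3, q4} --a--> {q0, q1, q3, q4}  [seen]
{q0, q1, q2, q3, q4} --b--> {q0, q1, q2, q3, q4}  [seen]
{q0, q1, q2, q3, q4} --c--> {q0, q1, q3, q4}  [seen]
{q0, q1, q3, q4} --a--> {q0, q1, q3, q4}  [seen]
{q0, q1, q3, q4} --b--> {q0, q1, q2, q3, q4}  [seen]
{q0, q1, q3, q4} --c--> {q0, q1, q3, q4}  [seen]
Reachable DFA states: {q0}, {q1, q4}, {q0, q3}, {q4}, {q0, q1, q3}, {q0, q3, q4}, {q0, q1, q2, q3}, {q1, q3, q4}, {q0, q1, q2, q3, q4}, {q0, q1, q3, q4}.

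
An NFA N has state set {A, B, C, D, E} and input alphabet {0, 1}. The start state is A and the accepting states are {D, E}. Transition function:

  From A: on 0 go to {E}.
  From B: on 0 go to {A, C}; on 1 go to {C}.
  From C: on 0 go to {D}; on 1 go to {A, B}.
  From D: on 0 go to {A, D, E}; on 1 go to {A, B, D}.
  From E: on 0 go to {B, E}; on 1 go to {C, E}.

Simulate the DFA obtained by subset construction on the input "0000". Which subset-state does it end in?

Start: {A}.
δ(A,0) = {E}.
Union: {E}.
After 0: {E}.
δ(E,0) = {B, E}.
Union: {B, E}.
After 0: {B, E}.
δ(B,0) = {A, C}; δ(E,0) = {B, E}.
Union: {A, B, C, E}.
After 0: {A, B, C, E}.
δ(A,0) = {E}; δ(B,0) = {A, C}; δ(C,0) = {D}; δ(E,0) = {B, E}.
Union: {A, B, C, D, E}.
After 0: {A, B, C, D, E}.

{A, B, C, D, E}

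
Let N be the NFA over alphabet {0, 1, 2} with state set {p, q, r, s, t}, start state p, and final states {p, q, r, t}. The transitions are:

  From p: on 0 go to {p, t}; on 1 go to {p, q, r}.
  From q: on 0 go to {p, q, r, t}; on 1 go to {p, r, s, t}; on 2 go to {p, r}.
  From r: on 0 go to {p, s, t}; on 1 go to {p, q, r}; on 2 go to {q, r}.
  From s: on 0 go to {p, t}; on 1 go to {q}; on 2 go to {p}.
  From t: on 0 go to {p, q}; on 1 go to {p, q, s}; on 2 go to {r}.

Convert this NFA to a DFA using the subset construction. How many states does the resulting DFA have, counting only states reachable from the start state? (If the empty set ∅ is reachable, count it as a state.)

12

Start state of the DFA: {p}.
{p} --0--> {p, t}  [new]
{p} --1--> {p, q, r}  [new]
{p} --2--> ∅  [new]
{p, t} --0--> {p, q, t}  [new]
{p, t} --1--> {p, q, r, s}  [new]
{p, t} --2--> {r}  [new]
{p, q, r} --0--> {p, q, r, s, t}  [new]
{p, q, r} --1--> {p, q, r, s, t}  [seen]
{p, q, r} --2--> {p, q, r}  [seen]
∅ --0--> ∅  [seen]
∅ --1--> ∅  [seen]
∅ --2--> ∅  [seen]
{p, q, t} --0--> {p, q, r, t}  [new]
{p, q, t} --1--> {p, q, r, s, t}  [seen]
{p, q, t} --2--> {p, r}  [new]
{p, q, r, s} --0--> {p, q, r, s, t}  [seen]
{p, q, r, s} --1--> {p, q, r, s, t}  [seen]
{p, q, r, s} --2--> {p, q, r}  [seen]
{r} --0--> {p, s, t}  [new]
{r} --1--> {p, q, r}  [seen]
{r} --2--> {q, r}  [new]
{p, q, r, s, t} --0--> {p, q, r, s, t}  [seen]
{p, q, r, s, t} --1--> {p, q, r, s, t}  [seen]
{p, q, r, s, t} --2--> {p, q, r}  [seen]
{p, q, r, t} --0--> {p, q, r, s, t}  [seen]
{p, q, r, t} --1--> {p, q, r, s, t}  [seen]
{p, q, r, t} --2--> {p, q, r}  [seen]
{p, r} --0--> {p, s, t}  [seen]
{p, r} --1--> {p, q, r}  [seen]
{p, r} --2--> {q, r}  [seen]
{p, s, t} --0--> {p, q, t}  [seen]
{p, s, t} --1--> {p, q, r, s}  [seen]
{p, s, t} --2--> {p, r}  [seen]
{q, r} --0--> {p, q, r, s, t}  [seen]
{q, r} --1--> {p, q, r, s, t}  [seen]
{q, r} --2--> {p, q, r}  [seen]
Reachable DFA states: {p}, {p, t}, {p, q, r}, ∅, {p, q, t}, {p, q, r, s}, {r}, {p, q, r, s, t}, {p, q, r, t}, {p, r}, {p, s, t}, {q, r}.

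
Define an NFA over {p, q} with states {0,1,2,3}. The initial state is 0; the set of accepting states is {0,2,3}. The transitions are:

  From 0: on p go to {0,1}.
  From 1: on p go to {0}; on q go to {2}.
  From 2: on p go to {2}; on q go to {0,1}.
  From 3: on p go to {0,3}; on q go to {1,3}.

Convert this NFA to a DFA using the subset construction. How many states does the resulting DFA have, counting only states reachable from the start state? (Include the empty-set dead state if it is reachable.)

Start state of the DFA: {0}.
{0} --p--> {0,1}  [new]
{0} --q--> ∅  [new]
{0,1} --p--> {0,1}  [seen]
{0,1} --q--> {2}  [new]
∅ --p--> ∅  [seen]
∅ --q--> ∅  [seen]
{2} --p--> {2}  [seen]
{2} --q--> {0,1}  [seen]
Reachable DFA states: {0}, {0,1}, ∅, {2}.

4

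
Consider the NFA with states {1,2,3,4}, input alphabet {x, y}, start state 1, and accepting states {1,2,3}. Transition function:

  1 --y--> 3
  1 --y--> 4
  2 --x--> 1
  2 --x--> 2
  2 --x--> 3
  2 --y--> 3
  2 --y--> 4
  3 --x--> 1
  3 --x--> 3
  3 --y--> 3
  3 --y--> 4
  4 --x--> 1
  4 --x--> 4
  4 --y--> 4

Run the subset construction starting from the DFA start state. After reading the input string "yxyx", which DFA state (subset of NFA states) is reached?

Start: {1}.
δ(1,y) = {3,4}.
Union: {3,4}.
After y: {3,4}.
δ(3,x) = {1,3}; δ(4,x) = {1,4}.
Union: {1,3,4}.
After x: {1,3,4}.
δ(1,y) = {3,4}; δ(3,y) = {3,4}; δ(4,y) = {4}.
Union: {3,4}.
After y: {3,4}.
δ(3,x) = {1,3}; δ(4,x) = {1,4}.
Union: {1,3,4}.
After x: {1,3,4}.

{1,3,4}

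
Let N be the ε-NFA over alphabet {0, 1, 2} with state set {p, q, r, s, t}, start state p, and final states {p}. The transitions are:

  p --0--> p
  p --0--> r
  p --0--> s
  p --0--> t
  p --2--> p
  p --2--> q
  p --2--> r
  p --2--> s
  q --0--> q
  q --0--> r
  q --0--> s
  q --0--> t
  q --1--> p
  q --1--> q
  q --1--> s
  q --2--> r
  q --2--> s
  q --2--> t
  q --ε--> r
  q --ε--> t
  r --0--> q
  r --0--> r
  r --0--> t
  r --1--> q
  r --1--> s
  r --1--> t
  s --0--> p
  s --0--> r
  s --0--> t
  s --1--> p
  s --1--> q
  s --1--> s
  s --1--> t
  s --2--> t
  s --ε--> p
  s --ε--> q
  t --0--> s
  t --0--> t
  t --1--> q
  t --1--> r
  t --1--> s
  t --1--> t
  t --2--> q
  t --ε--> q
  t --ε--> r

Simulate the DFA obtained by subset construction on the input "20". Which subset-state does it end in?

{p, q, r, s, t}

Start: {p}.
δ(p,2) = {p, q, r, s}.
Union: {p, q, r, s}.
ε-closure gives {p, q, r, s, t}.
After 2: {p, q, r, s, t}.
δ(p,0) = {p, r, s, t}; δ(q,0) = {q, r, s, t}; δ(r,0) = {q, r, t}; δ(s,0) = {p, r, t}; δ(t,0) = {s, t}.
Union: {p, q, r, s, t}.
After 0: {p, q, r, s, t}.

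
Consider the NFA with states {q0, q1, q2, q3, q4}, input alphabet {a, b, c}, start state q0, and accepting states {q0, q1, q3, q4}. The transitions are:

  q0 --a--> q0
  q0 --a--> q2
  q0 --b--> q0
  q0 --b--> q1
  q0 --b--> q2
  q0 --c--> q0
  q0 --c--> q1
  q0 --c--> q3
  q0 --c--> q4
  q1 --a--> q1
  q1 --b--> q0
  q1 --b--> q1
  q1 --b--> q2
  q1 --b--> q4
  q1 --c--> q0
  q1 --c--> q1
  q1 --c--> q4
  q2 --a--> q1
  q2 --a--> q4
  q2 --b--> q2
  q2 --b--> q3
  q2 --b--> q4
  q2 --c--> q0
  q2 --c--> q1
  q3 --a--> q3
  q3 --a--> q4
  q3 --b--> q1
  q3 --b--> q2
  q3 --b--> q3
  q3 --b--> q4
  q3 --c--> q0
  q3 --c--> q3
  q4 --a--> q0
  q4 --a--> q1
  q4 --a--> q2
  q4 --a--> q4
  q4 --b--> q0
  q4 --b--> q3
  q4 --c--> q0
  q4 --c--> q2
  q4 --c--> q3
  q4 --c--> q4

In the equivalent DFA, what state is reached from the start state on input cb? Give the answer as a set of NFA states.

{q0, q1, q2, q3, q4}

Start: {q0}.
δ(q0,c) = {q0, q1, q3, q4}.
Union: {q0, q1, q3, q4}.
After c: {q0, q1, q3, q4}.
δ(q0,b) = {q0, q1, q2}; δ(q1,b) = {q0, q1, q2, q4}; δ(q3,b) = {q1, q2, q3, q4}; δ(q4,b) = {q0, q3}.
Union: {q0, q1, q2, q3, q4}.
After b: {q0, q1, q2, q3, q4}.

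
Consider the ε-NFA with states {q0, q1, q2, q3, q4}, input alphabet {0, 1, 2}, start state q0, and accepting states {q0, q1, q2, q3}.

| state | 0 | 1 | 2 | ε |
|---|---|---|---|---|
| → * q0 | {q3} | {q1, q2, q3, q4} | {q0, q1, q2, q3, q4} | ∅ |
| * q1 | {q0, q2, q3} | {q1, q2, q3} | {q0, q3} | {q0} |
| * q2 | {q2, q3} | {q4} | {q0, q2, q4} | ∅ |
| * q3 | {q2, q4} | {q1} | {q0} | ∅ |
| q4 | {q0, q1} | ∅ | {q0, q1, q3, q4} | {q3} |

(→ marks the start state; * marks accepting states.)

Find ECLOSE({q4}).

Begin with {q4}.
q4 →ε {q3}; add q3.
ε-closure = {q3, q4}.

{q3, q4}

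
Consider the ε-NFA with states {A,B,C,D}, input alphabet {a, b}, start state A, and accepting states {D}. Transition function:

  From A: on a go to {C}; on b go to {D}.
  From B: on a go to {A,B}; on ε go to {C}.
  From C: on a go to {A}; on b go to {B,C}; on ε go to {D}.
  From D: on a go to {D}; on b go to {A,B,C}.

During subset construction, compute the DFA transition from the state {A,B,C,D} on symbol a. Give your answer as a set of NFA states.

{A,B,C,D}

δ(A,a) = {C}; δ(B,a) = {A,B}; δ(C,a) = {A}; δ(D,a) = {D}.
Union: {A,B,C,D}.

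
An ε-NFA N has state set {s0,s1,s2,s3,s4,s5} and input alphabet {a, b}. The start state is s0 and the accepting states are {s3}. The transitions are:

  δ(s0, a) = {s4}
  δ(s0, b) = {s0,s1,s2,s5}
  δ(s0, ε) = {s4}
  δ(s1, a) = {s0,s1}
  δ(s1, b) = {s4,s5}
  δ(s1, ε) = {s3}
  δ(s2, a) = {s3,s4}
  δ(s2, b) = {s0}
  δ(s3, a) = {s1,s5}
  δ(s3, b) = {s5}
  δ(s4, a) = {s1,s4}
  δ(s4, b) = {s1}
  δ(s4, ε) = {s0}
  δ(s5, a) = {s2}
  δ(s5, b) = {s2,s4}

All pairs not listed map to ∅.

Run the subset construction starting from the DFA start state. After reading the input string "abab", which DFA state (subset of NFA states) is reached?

Start: {s0,s4}.
δ(s0,a) = {s4}; δ(s4,a) = {s1,s4}.
Union: {s1,s4}.
ε-closure gives {s0,s1,s3,s4}.
After a: {s0,s1,s3,s4}.
δ(s0,b) = {s0,s1,s2,s5}; δ(s1,b) = {s4,s5}; δ(s3,b) = {s5}; δ(s4,b) = {s1}.
Union: {s0,s1,s2,s4,s5}.
ε-closure gives {s0,s1,s2,s3,s4,s5}.
After b: {s0,s1,s2,s3,s4,s5}.
δ(s0,a) = {s4}; δ(s1,a) = {s0,s1}; δ(s2,a) = {s3,s4}; δ(s3,a) = {s1,s5}; δ(s4,a) = {s1,s4}; δ(s5,a) = {s2}.
Union: {s0,s1,s2,s3,s4,s5}.
After a: {s0,s1,s2,s3,s4,s5}.
δ(s0,b) = {s0,s1,s2,s5}; δ(s1,b) = {s4,s5}; δ(s2,b) = {s0}; δ(s3,b) = {s5}; δ(s4,b) = {s1}; δ(s5,b) = {s2,s4}.
Union: {s0,s1,s2,s4,s5}.
ε-closure gives {s0,s1,s2,s3,s4,s5}.
After b: {s0,s1,s2,s3,s4,s5}.

{s0,s1,s2,s3,s4,s5}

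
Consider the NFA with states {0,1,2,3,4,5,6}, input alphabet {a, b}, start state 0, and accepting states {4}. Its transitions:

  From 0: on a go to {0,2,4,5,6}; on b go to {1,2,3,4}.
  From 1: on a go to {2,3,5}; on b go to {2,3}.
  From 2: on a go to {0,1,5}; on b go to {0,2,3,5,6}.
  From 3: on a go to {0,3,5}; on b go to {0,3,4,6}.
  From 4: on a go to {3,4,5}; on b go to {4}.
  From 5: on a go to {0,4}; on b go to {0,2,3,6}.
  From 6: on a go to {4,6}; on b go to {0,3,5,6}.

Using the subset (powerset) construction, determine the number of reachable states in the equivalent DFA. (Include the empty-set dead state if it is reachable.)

Start state of the DFA: {0}.
{0} --a--> {0,2,4,5,6}  [new]
{0} --b--> {1,2,3,4}  [new]
{0,2,4,5,6} --a--> {0,1,2,3,4,5,6}  [new]
{0,2,4,5,6} --b--> {0,1,2,3,4,5,6}  [seen]
{1,2,3,4} --a--> {0,1,2,3,4,5}  [new]
{1,2,3,4} --b--> {0,2,3,4,5,6}  [new]
{0,1,2,3,4,5,6} --a--> {0,1,2,3,4,5,6}  [seen]
{0,1,2,3,4,5,6} --b--> {0,1,2,3,4,5,6}  [seen]
{0,1,2,3,4,5} --a--> {0,1,2,3,4,5,6}  [seen]
{0,1,2,3,4,5} --b--> {0,1,2,3,4,5,6}  [seen]
{0,2,3,4,5,6} --a--> {0,1,2,3,4,5,6}  [seen]
{0,2,3,4,5,6} --b--> {0,1,2,3,4,5,6}  [seen]
Reachable DFA states: {0}, {0,2,4,5,6}, {1,2,3,4}, {0,1,2,3,4,5,6}, {0,1,2,3,4,5}, {0,2,3,4,5,6}.

6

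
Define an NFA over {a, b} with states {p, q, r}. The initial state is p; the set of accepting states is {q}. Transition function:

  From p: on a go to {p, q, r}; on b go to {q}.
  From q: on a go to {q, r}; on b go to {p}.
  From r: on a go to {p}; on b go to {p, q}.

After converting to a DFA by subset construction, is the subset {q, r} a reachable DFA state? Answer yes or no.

yes

Start state of the DFA: {p}.
{p} --a--> {p, q, r}  [new]
{p} --b--> {q}  [new]
{p, q, r} --a--> {p, q, r}  [seen]
{p, q, r} --b--> {p, q}  [new]
{q} --a--> {q, r}  [new]
{q} --b--> {p}  [seen]
{p, q} --a--> {p, q, r}  [seen]
{p, q} --b--> {p, q}  [seen]
{q, r} --a--> {p, q, r}  [seen]
{q, r} --b--> {p, q}  [seen]
Reachable DFA states: {p}, {p, q, r}, {q}, {p, q}, {q, r}.
{q, r} is among them.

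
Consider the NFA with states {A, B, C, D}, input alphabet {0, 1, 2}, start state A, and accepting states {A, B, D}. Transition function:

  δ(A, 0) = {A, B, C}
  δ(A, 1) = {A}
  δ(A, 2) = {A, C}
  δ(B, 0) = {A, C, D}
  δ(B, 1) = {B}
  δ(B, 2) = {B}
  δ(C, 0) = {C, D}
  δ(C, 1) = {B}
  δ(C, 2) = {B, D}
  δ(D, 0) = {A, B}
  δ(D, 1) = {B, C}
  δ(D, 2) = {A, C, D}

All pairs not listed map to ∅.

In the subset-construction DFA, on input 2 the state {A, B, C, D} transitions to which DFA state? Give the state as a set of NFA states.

{A, B, C, D}

δ(A,2) = {A, C}; δ(B,2) = {B}; δ(C,2) = {B, D}; δ(D,2) = {A, C, D}.
Union: {A, B, C, D}.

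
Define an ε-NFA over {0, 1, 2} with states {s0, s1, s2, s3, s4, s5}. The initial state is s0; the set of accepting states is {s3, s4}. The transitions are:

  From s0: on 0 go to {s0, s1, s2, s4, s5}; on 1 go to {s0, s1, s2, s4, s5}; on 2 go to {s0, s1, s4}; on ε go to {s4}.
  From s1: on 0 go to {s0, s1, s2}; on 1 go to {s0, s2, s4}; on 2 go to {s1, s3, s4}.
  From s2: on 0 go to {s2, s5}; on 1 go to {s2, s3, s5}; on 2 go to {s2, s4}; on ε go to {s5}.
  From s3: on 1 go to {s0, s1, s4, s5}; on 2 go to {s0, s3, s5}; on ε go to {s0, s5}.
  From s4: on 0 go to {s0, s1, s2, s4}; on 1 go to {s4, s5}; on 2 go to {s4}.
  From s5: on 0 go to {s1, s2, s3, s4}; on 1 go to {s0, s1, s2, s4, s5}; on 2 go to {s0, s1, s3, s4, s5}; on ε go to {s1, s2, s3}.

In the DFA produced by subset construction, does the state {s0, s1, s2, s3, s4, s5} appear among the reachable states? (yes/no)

Start state of the DFA: {s0, s4} (ε-closure of the NFA start).
{s0, s4} --0--> {s0, s1, s2, s3, s4, s5}  [new]
{s0, s4} --1--> {s0, s1, s2, s3, s4, s5}  [seen]
{s0, s4} --2--> {s0, s1, s4}  [new]
{s0, s1, s2, s3, s4, s5} --0--> {s0, s1, s2, s3, s4, s5}  [seen]
{s0, s1, s2, s3, s4, s5} --1--> {s0, s1, s2, s3, s4, s5}  [seen]
{s0, s1, s2, s3, s4, s5} --2--> {s0, s1, s2, s3, s4, s5}  [seen]
{s0, s1, s4} --0--> {s0, s1, s2, s3, s4, s5}  [seen]
{s0, s1, s4} --1--> {s0, s1, s2, s3, s4, s5}  [seen]
{s0, s1, s4} --2--> {s0, s1, s2, s3, s4, s5}  [seen]
Reachable DFA states: {s0, s4}, {s0, s1, s2, s3, s4, s5}, {s0, s1, s4}.
{s0, s1, s2, s3, s4, s5} is among them.

yes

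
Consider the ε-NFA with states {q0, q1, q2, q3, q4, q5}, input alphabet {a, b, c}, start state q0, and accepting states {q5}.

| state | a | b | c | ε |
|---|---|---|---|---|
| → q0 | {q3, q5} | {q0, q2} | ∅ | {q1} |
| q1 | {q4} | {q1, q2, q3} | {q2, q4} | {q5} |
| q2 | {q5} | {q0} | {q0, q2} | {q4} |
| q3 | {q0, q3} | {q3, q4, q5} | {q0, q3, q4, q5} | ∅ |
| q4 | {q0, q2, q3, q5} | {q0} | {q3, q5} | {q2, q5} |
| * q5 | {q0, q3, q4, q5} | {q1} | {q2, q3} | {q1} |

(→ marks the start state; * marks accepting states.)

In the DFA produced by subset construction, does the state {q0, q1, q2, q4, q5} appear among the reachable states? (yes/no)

no

Start state of the DFA: {q0, q1, q5} (ε-closure of the NFA start).
{q0, q1, q5} --a--> {q0, q1, q2, q3, q4, q5}  [new]
{q0, q1, q5} --b--> {q0, q1, q2, q3, q4, q5}  [seen]
{q0, q1, q5} --c--> {q1, q2, q3, q4, q5}  [new]
{q0, q1, q2, q3, q4, q5} --a--> {q0, q1, q2, q3, q4, q5}  [seen]
{q0, q1, q2, q3, q4, q5} --b--> {q0, q1, q2, q3, q4, q5}  [seen]
{q0, q1, q2, q3, q4, q5} --c--> {q0, q1, q2, q3, q4, q5}  [seen]
{q1, q2, q3, q4, q5} --a--> {q0, q1, q2, q3, q4, q5}  [seen]
{q1, q2, q3, q4, q5} --b--> {q0, q1, q2, q3, q4, q5}  [seen]
{q1, q2, q3, q4, q5} --c--> {q0, q1, q2, q3, q4, q5}  [seen]
Reachable DFA states: {q0, q1, q5}, {q0, q1, q2, q3, q4, q5}, {q1, q2, q3, q4, q5}.
{q0, q1, q2, q4, q5} is not among them.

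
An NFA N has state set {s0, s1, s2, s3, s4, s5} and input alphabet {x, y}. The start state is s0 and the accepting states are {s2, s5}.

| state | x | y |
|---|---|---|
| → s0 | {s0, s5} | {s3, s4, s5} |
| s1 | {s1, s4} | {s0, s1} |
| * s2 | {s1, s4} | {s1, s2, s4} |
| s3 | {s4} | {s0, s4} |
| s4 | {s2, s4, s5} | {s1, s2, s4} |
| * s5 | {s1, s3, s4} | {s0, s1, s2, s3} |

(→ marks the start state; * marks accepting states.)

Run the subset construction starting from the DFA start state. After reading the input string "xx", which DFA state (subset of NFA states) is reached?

{s0, s1, s3, s4, s5}

Start: {s0}.
δ(s0,x) = {s0, s5}.
Union: {s0, s5}.
After x: {s0, s5}.
δ(s0,x) = {s0, s5}; δ(s5,x) = {s1, s3, s4}.
Union: {s0, s1, s3, s4, s5}.
After x: {s0, s1, s3, s4, s5}.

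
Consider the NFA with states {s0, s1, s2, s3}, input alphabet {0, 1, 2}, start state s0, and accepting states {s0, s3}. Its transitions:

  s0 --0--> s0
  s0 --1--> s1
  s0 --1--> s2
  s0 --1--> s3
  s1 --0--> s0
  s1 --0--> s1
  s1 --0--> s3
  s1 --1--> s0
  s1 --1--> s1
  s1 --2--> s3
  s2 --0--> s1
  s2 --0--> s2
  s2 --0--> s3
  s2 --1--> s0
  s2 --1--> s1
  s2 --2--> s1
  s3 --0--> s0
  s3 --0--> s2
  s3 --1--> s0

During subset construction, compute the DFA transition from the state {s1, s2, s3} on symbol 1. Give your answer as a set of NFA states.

δ(s1,1) = {s0, s1}; δ(s2,1) = {s0, s1}; δ(s3,1) = {s0}.
Union: {s0, s1}.

{s0, s1}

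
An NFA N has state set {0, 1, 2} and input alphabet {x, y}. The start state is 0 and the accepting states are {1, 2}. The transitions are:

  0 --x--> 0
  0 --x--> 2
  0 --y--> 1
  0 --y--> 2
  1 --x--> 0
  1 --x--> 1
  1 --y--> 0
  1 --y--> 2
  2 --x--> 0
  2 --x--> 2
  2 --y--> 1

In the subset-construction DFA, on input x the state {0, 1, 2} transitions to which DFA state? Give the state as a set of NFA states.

δ(0,x) = {0, 2}; δ(1,x) = {0, 1}; δ(2,x) = {0, 2}.
Union: {0, 1, 2}.

{0, 1, 2}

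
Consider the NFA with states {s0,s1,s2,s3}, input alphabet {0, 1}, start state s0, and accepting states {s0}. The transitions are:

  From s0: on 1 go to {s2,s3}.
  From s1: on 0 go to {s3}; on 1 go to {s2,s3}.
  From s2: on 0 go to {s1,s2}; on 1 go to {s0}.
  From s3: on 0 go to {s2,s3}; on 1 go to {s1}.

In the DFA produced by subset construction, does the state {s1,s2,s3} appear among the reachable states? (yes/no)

yes

Start state of the DFA: {s0}.
{s0} --0--> ∅  [new]
{s0} --1--> {s2,s3}  [new]
∅ --0--> ∅  [seen]
∅ --1--> ∅  [seen]
{s2,s3} --0--> {s1,s2,s3}  [new]
{s2,s3} --1--> {s0,s1}  [new]
{s1,s2,s3} --0--> {s1,s2,s3}  [seen]
{s1,s2,s3} --1--> {s0,s1,s2,s3}  [new]
{s0,s1} --0--> {s3}  [new]
{s0,s1} --1--> {s2,s3}  [seen]
{s0,s1,s2,s3} --0--> {s1,s2,s3}  [seen]
{s0,s1,s2,s3} --1--> {s0,s1,s2,s3}  [seen]
{s3} --0--> {s2,s3}  [seen]
{s3} --1--> {s1}  [new]
{s1} --0--> {s3}  [seen]
{s1} --1--> {s2,s3}  [seen]
Reachable DFA states: {s0}, ∅, {s2,s3}, {s1,s2,s3}, {s0,s1}, {s0,s1,s2,s3}, {s3}, {s1}.
{s1,s2,s3} is among them.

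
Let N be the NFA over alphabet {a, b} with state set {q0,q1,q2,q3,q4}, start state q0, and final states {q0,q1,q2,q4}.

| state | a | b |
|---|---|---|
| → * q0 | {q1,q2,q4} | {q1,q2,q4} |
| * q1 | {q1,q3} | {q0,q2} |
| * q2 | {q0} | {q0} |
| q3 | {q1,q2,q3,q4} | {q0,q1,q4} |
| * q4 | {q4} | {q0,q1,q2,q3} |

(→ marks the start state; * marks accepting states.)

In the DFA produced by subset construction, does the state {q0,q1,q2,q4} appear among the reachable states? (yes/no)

yes

Start state of the DFA: {q0}.
{q0} --a--> {q1,q2,q4}  [new]
{q0} --b--> {q1,q2,q4}  [seen]
{q1,q2,q4} --a--> {q0,q1,q3,q4}  [new]
{q1,q2,q4} --b--> {q0,q1,q2,q3}  [new]
{q0,q1,q3,q4} --a--> {q1,q2,q3,q4}  [new]
{q0,q1,q3,q4} --b--> {q0,q1,q2,q3,q4}  [new]
{q0,q1,q2,q3} --a--> {q0,q1,q2,q3,q4}  [seen]
{q0,q1,q2,q3} --b--> {q0,q1,q2,q4}  [new]
{q1,q2,q3,q4} --a--> {q0,q1,q2,q3,q4}  [seen]
{q1,q2,q3,q4} --b--> {q0,q1,q2,q3,q4}  [seen]
{q0,q1,q2,q3,q4} --a--> {q0,q1,q2,q3,q4}  [seen]
{q0,q1,q2,q3,q4} --b--> {q0,q1,q2,q3,q4}  [seen]
{q0,q1,q2,q4} --a--> {q0,q1,q2,q3,q4}  [seen]
{q0,q1,q2,q4} --b--> {q0,q1,q2,q3,q4}  [seen]
Reachable DFA states: {q0}, {q1,q2,q4}, {q0,q1,q3,q4}, {q0,q1,q2,q3}, {q1,q2,q3,q4}, {q0,q1,q2,q3,q4}, {q0,q1,q2,q4}.
{q0,q1,q2,q4} is among them.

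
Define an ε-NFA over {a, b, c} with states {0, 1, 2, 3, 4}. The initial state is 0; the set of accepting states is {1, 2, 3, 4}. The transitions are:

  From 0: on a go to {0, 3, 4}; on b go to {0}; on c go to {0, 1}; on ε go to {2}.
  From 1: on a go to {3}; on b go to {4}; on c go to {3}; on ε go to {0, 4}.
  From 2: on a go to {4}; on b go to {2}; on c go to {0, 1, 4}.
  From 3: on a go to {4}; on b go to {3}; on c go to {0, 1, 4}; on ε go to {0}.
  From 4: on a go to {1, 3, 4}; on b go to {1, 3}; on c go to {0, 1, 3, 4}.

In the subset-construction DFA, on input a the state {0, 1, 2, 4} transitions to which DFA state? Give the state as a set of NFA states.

{0, 1, 2, 3, 4}

δ(0,a) = {0, 3, 4}; δ(1,a) = {3}; δ(2,a) = {4}; δ(4,a) = {1, 3, 4}.
Union: {0, 1, 3, 4}.
ε-closure gives {0, 1, 2, 3, 4}.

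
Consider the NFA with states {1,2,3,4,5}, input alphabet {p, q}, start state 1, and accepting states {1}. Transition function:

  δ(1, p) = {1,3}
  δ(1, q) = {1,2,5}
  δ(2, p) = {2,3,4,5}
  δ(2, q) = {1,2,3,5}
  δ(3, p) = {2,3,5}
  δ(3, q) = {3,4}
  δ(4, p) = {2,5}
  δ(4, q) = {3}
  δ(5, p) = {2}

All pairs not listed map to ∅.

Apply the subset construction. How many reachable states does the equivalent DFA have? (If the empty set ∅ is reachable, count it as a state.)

Start state of the DFA: {1}.
{1} --p--> {1,3}  [new]
{1} --q--> {1,2,5}  [new]
{1,3} --p--> {1,2,3,5}  [new]
{1,3} --q--> {1,2,3,4,5}  [new]
{1,2,5} --p--> {1,2,3,4,5}  [seen]
{1,2,5} --q--> {1,2,3,5}  [seen]
{1,2,3,5} --p--> {1,2,3,4,5}  [seen]
{1,2,3,5} --q--> {1,2,3,4,5}  [seen]
{1,2,3,4,5} --p--> {1,2,3,4,5}  [seen]
{1,2,3,4,5} --q--> {1,2,3,4,5}  [seen]
Reachable DFA states: {1}, {1,3}, {1,2,5}, {1,2,3,5}, {1,2,3,4,5}.

5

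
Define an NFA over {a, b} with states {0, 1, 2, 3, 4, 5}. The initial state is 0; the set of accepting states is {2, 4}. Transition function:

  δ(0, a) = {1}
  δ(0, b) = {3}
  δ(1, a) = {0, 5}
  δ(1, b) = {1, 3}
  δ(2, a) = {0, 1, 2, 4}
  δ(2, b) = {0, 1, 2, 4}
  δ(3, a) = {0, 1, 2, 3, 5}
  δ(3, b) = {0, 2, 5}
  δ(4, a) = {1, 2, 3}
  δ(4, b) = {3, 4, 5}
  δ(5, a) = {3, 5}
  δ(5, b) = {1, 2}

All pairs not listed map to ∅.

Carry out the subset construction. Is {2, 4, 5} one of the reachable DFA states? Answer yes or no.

no

Start state of the DFA: {0}.
{0} --a--> {1}  [new]
{0} --b--> {3}  [new]
{1} --a--> {0, 5}  [new]
{1} --b--> {1, 3}  [new]
{3} --a--> {0, 1, 2, 3, 5}  [new]
{3} --b--> {0, 2, 5}  [new]
{0, 5} --a--> {1, 3, 5}  [new]
{0, 5} --b--> {1, 2, 3}  [new]
{1, 3} --a--> {0, 1, 2, 3, 5}  [seen]
{1, 3} --b--> {0, 1, 2, 3, 5}  [seen]
{0, 1, 2, 3, 5} --a--> {0, 1, 2, 3, 4, 5}  [new]
{0, 1, 2, 3, 5} --b--> {0, 1, 2, 3, 4, 5}  [seen]
{0, 2, 5} --a--> {0, 1, 2, 3, 4, 5}  [seen]
{0, 2, 5} --b--> {0, 1, 2, 3, 4}  [new]
{1, 3, 5} --a--> {0, 1, 2, 3, 5}  [seen]
{1, 3, 5} --b--> {0, 1, 2, 3, 5}  [seen]
{1, 2, 3} --a--> {0, 1, 2, 3, 4, 5}  [seen]
{1, 2, 3} --b--> {0, 1, 2, 3, 4, 5}  [seen]
{0, 1, 2, 3, 4, 5} --a--> {0, 1, 2, 3, 4, 5}  [seen]
{0, 1, 2, 3, 4, 5} --b--> {0, 1, 2, 3, 4, 5}  [seen]
{0, 1, 2, 3, 4} --a--> {0, 1, 2, 3, 4, 5}  [seen]
{0, 1, 2, 3, 4} --b--> {0, 1, 2, 3, 4, 5}  [seen]
Reachable DFA states: {0}, {1}, {3}, {0, 5}, {1, 3}, {0, 1, 2, 3, 5}, {0, 2, 5}, {1, 3, 5}, {1, 2, 3}, {0, 1, 2, 3, 4, 5}, {0, 1, 2, 3, 4}.
{2, 4, 5} is not among them.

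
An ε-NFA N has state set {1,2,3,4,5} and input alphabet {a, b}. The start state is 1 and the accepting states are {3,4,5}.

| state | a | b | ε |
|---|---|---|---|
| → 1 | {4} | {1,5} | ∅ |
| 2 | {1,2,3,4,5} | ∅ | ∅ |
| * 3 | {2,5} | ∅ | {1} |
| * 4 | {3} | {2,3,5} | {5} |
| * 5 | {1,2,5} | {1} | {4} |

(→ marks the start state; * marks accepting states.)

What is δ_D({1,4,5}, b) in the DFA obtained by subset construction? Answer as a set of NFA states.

{1,2,3,4,5}

δ(1,b) = {1,5}; δ(4,b) = {2,3,5}; δ(5,b) = {1}.
Union: {1,2,3,5}.
ε-closure gives {1,2,3,4,5}.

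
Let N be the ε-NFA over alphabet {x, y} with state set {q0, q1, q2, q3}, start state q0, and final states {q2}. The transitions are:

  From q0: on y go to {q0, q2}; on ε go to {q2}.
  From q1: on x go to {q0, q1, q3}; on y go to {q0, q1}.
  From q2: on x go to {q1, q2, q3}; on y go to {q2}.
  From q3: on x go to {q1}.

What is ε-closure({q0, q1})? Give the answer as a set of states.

{q0, q1, q2}

Begin with {q0, q1}.
q0 →ε {q2}; add q2.
ε-closure = {q0, q1, q2}.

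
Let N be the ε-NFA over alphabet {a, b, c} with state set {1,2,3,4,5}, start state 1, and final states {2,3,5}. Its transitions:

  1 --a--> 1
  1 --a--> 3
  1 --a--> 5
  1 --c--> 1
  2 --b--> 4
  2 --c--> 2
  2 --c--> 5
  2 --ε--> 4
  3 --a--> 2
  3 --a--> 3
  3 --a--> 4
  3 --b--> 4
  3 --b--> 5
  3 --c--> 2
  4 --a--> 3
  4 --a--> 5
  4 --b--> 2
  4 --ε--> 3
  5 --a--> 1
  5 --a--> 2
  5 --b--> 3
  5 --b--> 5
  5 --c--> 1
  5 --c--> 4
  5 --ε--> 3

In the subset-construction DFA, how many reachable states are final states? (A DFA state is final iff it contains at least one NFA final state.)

Start state of the DFA: {1} (ε-closure of the NFA start).
{1} --a--> {1,3,5}  [new]
{1} --b--> ∅  [new]
{1} --c--> {1}  [seen]
{1,3,5} --a--> {1,2,3,4,5}  [new]
{1,3,5} --b--> {3,4,5}  [new]
{1,3,5} --c--> {1,2,3,4}  [new]
∅ --a--> ∅  [seen]
∅ --b--> ∅  [seen]
∅ --c--> ∅  [seen]
{1,2,3,4,5} --a--> {1,2,3,4,5}  [seen]
{1,2,3,4,5} --b--> {2,3,4,5}  [new]
{1,2,3,4,5} --c--> {1,2,3,4,5}  [seen]
{3,4,5} --a--> {1,2,3,4,5}  [seen]
{3,4,5} --b--> {2,3,4,5}  [seen]
{3,4,5} --c--> {1,2,3,4}  [seen]
{1,2,3,4} --a--> {1,2,3,4,5}  [seen]
{1,2,3,4} --b--> {2,3,4,5}  [seen]
{1,2,3,4} --c--> {1,2,3,4,5}  [seen]
{2,3,4,5} --a--> {1,2,3,4,5}  [seen]
{2,3,4,5} --b--> {2,3,4,5}  [seen]
{2,3,4,5} --c--> {1,2,3,4,5}  [seen]
Reachable DFA states: {1}, {1,3,5}, ∅, {1,2,3,4,5}, {3,4,5}, {1,2,3,4}, {2,3,4,5}.
Accepting DFA states (contain an NFA accepting state): {1,3,5}, {1,2,3,4,5}, {3,4,5}, {1,2,3,4}, {2,3,4,5}.

5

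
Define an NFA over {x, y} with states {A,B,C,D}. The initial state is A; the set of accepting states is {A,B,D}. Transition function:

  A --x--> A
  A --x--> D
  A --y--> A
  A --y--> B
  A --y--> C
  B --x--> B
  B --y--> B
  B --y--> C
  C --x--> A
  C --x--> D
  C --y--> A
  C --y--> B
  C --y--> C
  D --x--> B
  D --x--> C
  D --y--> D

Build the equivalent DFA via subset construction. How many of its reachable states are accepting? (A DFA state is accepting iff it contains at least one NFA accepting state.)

5

Start state of the DFA: {A}.
{A} --x--> {A,D}  [new]
{A} --y--> {A,B,C}  [new]
{A,D} --x--> {A,B,C,D}  [new]
{A,D} --y--> {A,B,C,D}  [seen]
{A,B,C} --x--> {A,B,D}  [new]
{A,B,C} --y--> {A,B,C}  [seen]
{A,B,C,D} --x--> {A,B,C,D}  [seen]
{A,B,C,D} --y--> {A,B,C,D}  [seen]
{A,B,D} --x--> {A,B,C,D}  [seen]
{A,B,D} --y--> {A,B,C,D}  [seen]
Reachable DFA states: {A}, {A,D}, {A,B,C}, {A,B,C,D}, {A,B,D}.
Accepting DFA states (contain an NFA accepting state): {A}, {A,D}, {A,B,C}, {A,B,C,D}, {A,B,D}.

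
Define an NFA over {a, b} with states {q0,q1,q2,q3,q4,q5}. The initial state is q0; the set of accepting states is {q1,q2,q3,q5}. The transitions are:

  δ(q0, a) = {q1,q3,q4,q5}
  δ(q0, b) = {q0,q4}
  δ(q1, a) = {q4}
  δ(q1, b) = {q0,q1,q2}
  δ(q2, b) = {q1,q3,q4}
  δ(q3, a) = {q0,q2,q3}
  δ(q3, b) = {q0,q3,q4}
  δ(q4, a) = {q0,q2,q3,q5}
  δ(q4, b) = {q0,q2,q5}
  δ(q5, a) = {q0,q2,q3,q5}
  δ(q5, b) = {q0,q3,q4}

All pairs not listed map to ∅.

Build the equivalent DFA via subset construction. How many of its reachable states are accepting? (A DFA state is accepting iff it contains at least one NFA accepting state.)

4

Start state of the DFA: {q0}.
{q0} --a--> {q1,q3,q4,q5}  [new]
{q0} --b--> {q0,q4}  [new]
{q1,q3,q4,q5} --a--> {q0,q2,q3,q4,q5}  [new]
{q1,q3,q4,q5} --b--> {q0,q1,q2,q3,q4,q5}  [new]
{q0,q4} --a--> {q0,q1,q2,q3,q4,q5}  [seen]
{q0,q4} --b--> {q0,q2,q4,q5}  [new]
{q0,q2,q3,q4,q5} --a--> {q0,q1,q2,q3,q4,q5}  [seen]
{q0,q2,q3,q4,q5} --b--> {q0,q1,q2,q3,q4,q5}  [seen]
{q0,q1,q2,q3,q4,q5} --a--> {q0,q1,q2,q3,q4,q5}  [seen]
{q0,q1,q2,q3,q4,q5} --b--> {q0,q1,q2,q3,q4,q5}  [seen]
{q0,q2,q4,q5} --a--> {q0,q1,q2,q3,q4,q5}  [seen]
{q0,q2,q4,q5} --b--> {q0,q1,q2,q3,q4,q5}  [seen]
Reachable DFA states: {q0}, {q1,q3,q4,q5}, {q0,q4}, {q0,q2,q3,q4,q5}, {q0,q1,q2,q3,q4,q5}, {q0,q2,q4,q5}.
Accepting DFA states (contain an NFA accepting state): {q1,q3,q4,q5}, {q0,q2,q3,q4,q5}, {q0,q1,q2,q3,q4,q5}, {q0,q2,q4,q5}.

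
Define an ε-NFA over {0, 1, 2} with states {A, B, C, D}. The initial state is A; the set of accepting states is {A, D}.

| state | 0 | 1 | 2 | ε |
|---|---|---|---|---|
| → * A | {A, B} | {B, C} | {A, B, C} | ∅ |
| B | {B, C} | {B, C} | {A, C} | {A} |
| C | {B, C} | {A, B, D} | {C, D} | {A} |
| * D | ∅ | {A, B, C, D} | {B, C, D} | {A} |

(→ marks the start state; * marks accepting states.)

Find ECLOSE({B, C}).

Begin with {B, C}.
B →ε {A}; add A.
ε-closure = {A, B, C}.

{A, B, C}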